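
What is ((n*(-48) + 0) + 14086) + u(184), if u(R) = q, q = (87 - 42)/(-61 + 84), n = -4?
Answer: 328439/23 ≈ 14280.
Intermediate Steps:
q = 45/23 ≈ 1.9565
u(R) = 45/23
((n*(-48) + 0) + 14086) + u(184) = ((-4*(-48) + 0) + 14086) + 45/23 = ((192 + 0) + 14086) + 45/23 = (192 + 14086) + 45/23 = 14278 + 45/23 = 328439/23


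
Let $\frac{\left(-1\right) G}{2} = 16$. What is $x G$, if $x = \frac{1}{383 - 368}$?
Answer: $- \frac{32}{15} \approx -2.1333$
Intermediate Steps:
$G = -32$ ($G = \left(-2\right) 16 = -32$)
$x = \frac{1}{15} \approx 0.066667$
$x G = \frac{1}{15} \left(-32\right) = - \frac{32}{15}$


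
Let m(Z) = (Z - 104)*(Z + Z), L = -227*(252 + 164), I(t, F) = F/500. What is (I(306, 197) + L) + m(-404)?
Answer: 158016197/500 ≈ 3.1603e+5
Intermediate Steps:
I(t, F) = F/500 (I(t, F) = F*(1/500) = F/500)
L = -94432 (L = -227*416 = -94432)
m(Z) = 2*Z*(-104 + Z) (m(Z) = (-104 + Z)*(2*Z) = 2*Z*(-104 + Z))
(I(306, 197) + L) + m(-404) = ((1/500)*197 - 94432) + 2*(-404)*(-104 - 404) = (197/500 - 94432) + 2*(-404)*(-508) = -47215803/500 + 410464 = 158016197/500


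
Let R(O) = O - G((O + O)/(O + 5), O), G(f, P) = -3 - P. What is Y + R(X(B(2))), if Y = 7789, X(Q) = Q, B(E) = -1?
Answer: 7790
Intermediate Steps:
R(O) = 3 + 2*O (R(O) = O - (-3 - O) = O + (3 + O) = 3 + 2*O)
Y + R(X(B(2))) = 7789 + (3 + 2*(-1)) = 7789 + (3 - 2) = 7789 + 1 = 7790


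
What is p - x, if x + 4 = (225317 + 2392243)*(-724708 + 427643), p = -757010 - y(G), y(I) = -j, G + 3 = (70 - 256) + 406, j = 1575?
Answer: 777584705969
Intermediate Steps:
G = 217 (G = -3 + ((70 - 256) + 406) = -3 + (-186 + 406) = -3 + 220 = 217)
y(I) = -1575 (y(I) = -1*1575 = -1575)
p = -755435 (p = -757010 - 1*(-1575) = -757010 + 1575 = -755435)
x = -777585461404 (x = -4 + (225317 + 2392243)*(-724708 + 427643) = -4 + 2617560*(-297065) = -4 - 777585461400 = -777585461404)
p - x = -755435 - 1*(-777585461404) = -755435 + 777585461404 = 777584705969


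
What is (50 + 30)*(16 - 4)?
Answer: 960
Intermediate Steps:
(50 + 30)*(16 - 4) = 80*12 = 960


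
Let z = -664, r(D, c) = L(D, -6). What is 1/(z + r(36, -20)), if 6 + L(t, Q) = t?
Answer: -1/634 ≈ -0.0015773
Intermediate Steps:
L(t, Q) = -6 + t
r(D, c) = -6 + D
1/(z + r(36, -20)) = 1/(-664 + (-6 + 36)) = 1/(-664 + 30) = 1/(-634) = -1/634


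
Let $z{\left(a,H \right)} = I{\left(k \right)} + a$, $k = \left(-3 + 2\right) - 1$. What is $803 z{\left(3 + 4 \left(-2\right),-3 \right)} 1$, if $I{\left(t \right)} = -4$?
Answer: $-7227$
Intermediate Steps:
$k = -2$ ($k = -1 - 1 = -2$)
$z{\left(a,H \right)} = -4 + a$
$803 z{\left(3 + 4 \left(-2\right),-3 \right)} 1 = 803 \left(-4 + \left(3 + 4 \left(-2\right)\right)\right) 1 = 803 \left(-4 + \left(3 - 8\right)\right) 1 = 803 \left(-4 - 5\right) 1 = 803 \left(\left(-9\right) 1\right) = 803 \left(-9\right) = -7227$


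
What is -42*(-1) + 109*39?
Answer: 4293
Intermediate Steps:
-42*(-1) + 109*39 = 42 + 4251 = 4293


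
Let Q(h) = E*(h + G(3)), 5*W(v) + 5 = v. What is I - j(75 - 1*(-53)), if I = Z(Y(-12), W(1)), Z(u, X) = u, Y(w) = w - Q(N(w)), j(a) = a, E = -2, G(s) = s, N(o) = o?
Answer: -158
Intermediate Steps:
W(v) = -1 + v/5
Q(h) = -6 - 2*h (Q(h) = -2*(h + 3) = -2*(3 + h) = -6 - 2*h)
Y(w) = 6 + 3*w (Y(w) = w - (-6 - 2*w) = w + (6 + 2*w) = 6 + 3*w)
I = -30 (I = 6 + 3*(-12) = 6 - 36 = -30)
I - j(75 - 1*(-53)) = -30 - (75 - 1*(-53)) = -30 - (75 + 53) = -30 - 1*128 = -30 - 128 = -158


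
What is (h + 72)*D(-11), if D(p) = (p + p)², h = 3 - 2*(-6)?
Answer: 42108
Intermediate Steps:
h = 15 (h = 3 + 12 = 15)
D(p) = 4*p² (D(p) = (2*p)² = 4*p²)
(h + 72)*D(-11) = (15 + 72)*(4*(-11)²) = 87*(4*121) = 87*484 = 42108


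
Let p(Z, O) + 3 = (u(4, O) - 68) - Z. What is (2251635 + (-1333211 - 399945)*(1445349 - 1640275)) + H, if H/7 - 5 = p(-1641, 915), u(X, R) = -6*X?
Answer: 337839428948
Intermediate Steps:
p(Z, O) = -95 - Z (p(Z, O) = -3 + ((-6*4 - 68) - Z) = -3 + ((-24 - 68) - Z) = -3 + (-92 - Z) = -95 - Z)
H = 10857 (H = 35 + 7*(-95 - 1*(-1641)) = 35 + 7*(-95 + 1641) = 35 + 7*1546 = 35 + 10822 = 10857)
(2251635 + (-1333211 - 399945)*(1445349 - 1640275)) + H = (2251635 + (-1333211 - 399945)*(1445349 - 1640275)) + 10857 = (2251635 - 1733156*(-194926)) + 10857 = (2251635 + 337837166456) + 10857 = 337839418091 + 10857 = 337839428948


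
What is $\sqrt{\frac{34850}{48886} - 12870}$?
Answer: $\frac{i \sqrt{7688887485355}}{24443} \approx 113.44 i$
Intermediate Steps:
$\sqrt{\frac{34850}{48886} - 12870} = \sqrt{34850 \cdot \frac{1}{48886} - 12870} = \sqrt{\frac{17425}{24443} - 12870} = \sqrt{- \frac{314563985}{24443}} = \frac{i \sqrt{7688887485355}}{24443}$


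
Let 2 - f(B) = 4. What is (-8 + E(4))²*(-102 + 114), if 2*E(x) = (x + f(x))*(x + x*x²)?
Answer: 43200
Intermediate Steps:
f(B) = -2 (f(B) = 2 - 1*4 = 2 - 4 = -2)
E(x) = (-2 + x)*(x + x³)/2 (E(x) = ((x - 2)*(x + x*x²))/2 = ((-2 + x)*(x + x³))/2 = (-2 + x)*(x + x³)/2)
(-8 + E(4))²*(-102 + 114) = (-8 + (½)*4*(-2 + 4 + 4³ - 2*4²))²*(-102 + 114) = (-8 + (½)*4*(-2 + 4 + 64 - 2*16))²*12 = (-8 + (½)*4*(-2 + 4 + 64 - 32))²*12 = (-8 + (½)*4*34)²*12 = (-8 + 68)²*12 = 60²*12 = 3600*12 = 43200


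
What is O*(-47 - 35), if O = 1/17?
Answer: -82/17 ≈ -4.8235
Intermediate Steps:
O = 1/17 ≈ 0.058824
O*(-47 - 35) = (-47 - 35)/17 = (1/17)*(-82) = -82/17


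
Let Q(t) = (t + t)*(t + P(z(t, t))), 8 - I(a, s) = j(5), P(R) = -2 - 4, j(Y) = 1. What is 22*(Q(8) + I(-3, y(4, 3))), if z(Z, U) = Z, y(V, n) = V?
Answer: 858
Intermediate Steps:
P(R) = -6
I(a, s) = 7 (I(a, s) = 8 - 1*1 = 8 - 1 = 7)
Q(t) = 2*t*(-6 + t) (Q(t) = (t + t)*(t - 6) = (2*t)*(-6 + t) = 2*t*(-6 + t))
22*(Q(8) + I(-3, y(4, 3))) = 22*(2*8*(-6 + 8) + 7) = 22*(2*8*2 + 7) = 22*(32 + 7) = 22*39 = 858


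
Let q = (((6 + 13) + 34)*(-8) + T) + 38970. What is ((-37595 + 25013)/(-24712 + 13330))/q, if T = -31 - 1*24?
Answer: 2097/73017427 ≈ 2.8719e-5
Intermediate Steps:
T = -55 (T = -31 - 24 = -55)
q = 38491 (q = (((6 + 13) + 34)*(-8) - 55) + 38970 = ((19 + 34)*(-8) - 55) + 38970 = (53*(-8) - 55) + 38970 = (-424 - 55) + 38970 = -479 + 38970 = 38491)
((-37595 + 25013)/(-24712 + 13330))/q = ((-37595 + 25013)/(-24712 + 13330))/38491 = -12582/(-11382)*(1/38491) = -12582*(-1/11382)*(1/38491) = (2097/1897)*(1/38491) = 2097/73017427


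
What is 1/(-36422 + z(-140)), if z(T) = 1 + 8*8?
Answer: -1/36357 ≈ -2.7505e-5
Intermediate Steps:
z(T) = 65 (z(T) = 1 + 64 = 65)
1/(-36422 + z(-140)) = 1/(-36422 + 65) = 1/(-36357) = -1/36357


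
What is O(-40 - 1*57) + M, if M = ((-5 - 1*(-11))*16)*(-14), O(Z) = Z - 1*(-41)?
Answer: -1400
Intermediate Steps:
O(Z) = 41 + Z (O(Z) = Z + 41 = 41 + Z)
M = -1344 (M = ((-5 + 11)*16)*(-14) = (6*16)*(-14) = 96*(-14) = -1344)
O(-40 - 1*57) + M = (41 + (-40 - 1*57)) - 1344 = (41 + (-40 - 57)) - 1344 = (41 - 97) - 1344 = -56 - 1344 = -1400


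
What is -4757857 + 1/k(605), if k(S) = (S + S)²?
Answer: -6965978433699/1464100 ≈ -4.7579e+6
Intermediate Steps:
k(S) = 4*S² (k(S) = (2*S)² = 4*S²)
-4757857 + 1/k(605) = -4757857 + 1/(4*605²) = -4757857 + 1/(4*366025) = -4757857 + 1/1464100 = -6965978433699/1464100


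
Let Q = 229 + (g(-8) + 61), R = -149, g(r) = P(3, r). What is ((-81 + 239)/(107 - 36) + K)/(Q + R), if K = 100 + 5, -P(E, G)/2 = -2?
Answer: 7613/10295 ≈ 0.73948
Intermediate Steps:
P(E, G) = 4 (P(E, G) = -2*(-2) = 4)
g(r) = 4
K = 105
Q = 294 (Q = 229 + (4 + 61) = 229 + 65 = 294)
((-81 + 239)/(107 - 36) + K)/(Q + R) = ((-81 + 239)/(107 - 36) + 105)/(294 - 149) = (158/71 + 105)/145 = (158*(1/71) + 105)*(1/145) = (158/71 + 105)*(1/145) = (7613/71)*(1/145) = 7613/10295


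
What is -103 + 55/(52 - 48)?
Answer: -357/4 ≈ -89.250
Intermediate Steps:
-103 + 55/(52 - 48) = -103 + 55/4 = -357/4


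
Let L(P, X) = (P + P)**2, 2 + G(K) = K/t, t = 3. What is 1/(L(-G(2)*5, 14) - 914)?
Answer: -9/6626 ≈ -0.0013583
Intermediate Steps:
G(K) = -2 + K/3
L(P, X) = 4*P**2 (L(P, X) = (2*P)**2 = 4*P**2)
1/(L(-G(2)*5, 14) - 914) = 1/(4*(-(-2 + (1/3)*2)*5)**2 - 914) = 1/(4*(-(-2 + 2/3)*5)**2 - 914) = 1/(4*(-1*(-4/3)*5)**2 - 914) = 1/(4*((4/3)*5)**2 - 914) = 1/(4*(20/3)**2 - 914) = 1/(4*(400/9) - 914) = 1/(1600/9 - 914) = 1/(-6626/9) = -9/6626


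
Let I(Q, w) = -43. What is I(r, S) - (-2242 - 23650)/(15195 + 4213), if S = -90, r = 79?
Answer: -202163/4852 ≈ -41.666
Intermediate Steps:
I(r, S) - (-2242 - 23650)/(15195 + 4213) = -43 - (-2242 - 23650)/(15195 + 4213) = -43 - (-25892)/19408 = -43 - 1*(-6473/4852) = -43 + 6473/4852 = -202163/4852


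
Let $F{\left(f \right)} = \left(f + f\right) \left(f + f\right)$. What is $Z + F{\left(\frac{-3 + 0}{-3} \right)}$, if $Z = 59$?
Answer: $63$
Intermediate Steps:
$F{\left(f \right)} = 4 f^{2}$ ($F{\left(f \right)} = 2 f 2 f = 4 f^{2}$)
$Z + F{\left(\frac{-3 + 0}{-3} \right)} = 59 + 4 \left(\frac{-3 + 0}{-3}\right)^{2} = 59 + 4 \left(\left(- \frac{1}{3}\right) \left(-3\right)\right)^{2} = 59 + 4 \cdot 1^{2} = 59 + 4 \cdot 1 = 59 + 4 = 63$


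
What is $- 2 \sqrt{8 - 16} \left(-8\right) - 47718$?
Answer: $-47718 + 32 i \sqrt{2} \approx -47718.0 + 45.255 i$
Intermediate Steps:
$- 2 \sqrt{8 - 16} \left(-8\right) - 47718 = - 2 \sqrt{-8} \left(-8\right) - 47718 = - 2 \cdot 2 i \sqrt{2} \left(-8\right) - 47718 = - 4 i \sqrt{2} \left(-8\right) - 47718 = 32 i \sqrt{2} - 47718 = -47718 + 32 i \sqrt{2}$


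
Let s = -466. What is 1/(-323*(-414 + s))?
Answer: 1/284240 ≈ 3.5182e-6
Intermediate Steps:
1/(-323*(-414 + s)) = 1/(-323*(-414 - 466)) = 1/(-323*(-880)) = 1/284240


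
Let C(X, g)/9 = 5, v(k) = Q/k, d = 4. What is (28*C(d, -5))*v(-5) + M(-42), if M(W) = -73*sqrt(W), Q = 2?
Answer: -504 - 73*I*sqrt(42) ≈ -504.0 - 473.09*I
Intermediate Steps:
v(k) = 2/k
C(X, g) = 45 (C(X, g) = 9*5 = 45)
(28*C(d, -5))*v(-5) + M(-42) = (28*45)*(2/(-5)) - 73*I*sqrt(42) = 1260*(2*(-1/5)) - 73*I*sqrt(42) = 1260*(-2/5) - 73*I*sqrt(42) = -504 - 73*I*sqrt(42)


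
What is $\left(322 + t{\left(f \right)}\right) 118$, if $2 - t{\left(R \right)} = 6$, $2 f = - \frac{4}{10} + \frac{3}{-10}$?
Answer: $37524$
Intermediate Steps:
$f = - \frac{7}{20}$ ($f = \frac{- \frac{4}{10} + \frac{3}{-10}}{2} = \frac{\left(-4\right) \frac{1}{10} + 3 \left(- \frac{1}{10}\right)}{2} = \frac{- \frac{2}{5} - \frac{3}{10}}{2} = \frac{1}{2} \left(- \frac{7}{10}\right) = - \frac{7}{20} \approx -0.35$)
$t{\left(R \right)} = -4$ ($t{\left(R \right)} = 2 - 6 = -4$)
$\left(322 + t{\left(f \right)}\right) 118 = \left(322 - 4\right) 118 = 318 \cdot 118 = 37524$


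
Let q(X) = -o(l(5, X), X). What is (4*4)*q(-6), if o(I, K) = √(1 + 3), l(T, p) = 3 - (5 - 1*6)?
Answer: -32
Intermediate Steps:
l(T, p) = 4 (l(T, p) = 3 - (5 - 6) = 3 - 1*(-1) = 3 + 1 = 4)
o(I, K) = 2 (o(I, K) = √4 = 2)
q(X) = -2 (q(X) = -1*2 = -2)
(4*4)*q(-6) = (4*4)*(-2) = 16*(-2) = -32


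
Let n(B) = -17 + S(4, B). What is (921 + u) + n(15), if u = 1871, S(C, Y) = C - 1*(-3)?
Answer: 2782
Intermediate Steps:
S(C, Y) = 3 + C (S(C, Y) = C + 3 = 3 + C)
n(B) = -10 (n(B) = -17 + (3 + 4) = -17 + 7 = -10)
(921 + u) + n(15) = (921 + 1871) - 10 = 2792 - 10 = 2782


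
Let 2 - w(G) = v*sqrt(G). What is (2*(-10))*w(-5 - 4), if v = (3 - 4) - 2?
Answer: -40 - 180*I ≈ -40.0 - 180.0*I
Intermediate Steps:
v = -3 (v = -1 - 2 = -3)
w(G) = 2 + 3*sqrt(G) (w(G) = 2 - (-3)*sqrt(G) = 2 + 3*sqrt(G))
(2*(-10))*w(-5 - 4) = (2*(-10))*(2 + 3*sqrt(-5 - 4)) = -20*(2 + 3*sqrt(-9)) = -20*(2 + 3*(3*I)) = -20*(2 + 9*I) = -40 - 180*I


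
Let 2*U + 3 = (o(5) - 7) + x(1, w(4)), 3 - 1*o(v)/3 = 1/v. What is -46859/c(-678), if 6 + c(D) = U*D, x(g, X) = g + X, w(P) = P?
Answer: 234295/5793 ≈ 40.445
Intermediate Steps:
x(g, X) = X + g
o(v) = 9 - 3/v
U = 17/10 (U = -3/2 + (((9 - 3/5) - 7) + (4 + 1))/2 = -3/2 + (((9 - 3*⅕) - 7) + 5)/2 = -3/2 + (((9 - ⅗) - 7) + 5)/2 = -3/2 + ((42/5 - 7) + 5)/2 = -3/2 + (7/5 + 5)/2 = -3/2 + (½)*(32/5) = -3/2 + 16/5 = 17/10 ≈ 1.7000)
c(D) = -6 + 17*D/10
-46859/c(-678) = -46859/(-6 + (17/10)*(-678)) = -46859/(-6 - 5763/5) = -46859/(-5793/5) = -46859*(-5/5793) = 234295/5793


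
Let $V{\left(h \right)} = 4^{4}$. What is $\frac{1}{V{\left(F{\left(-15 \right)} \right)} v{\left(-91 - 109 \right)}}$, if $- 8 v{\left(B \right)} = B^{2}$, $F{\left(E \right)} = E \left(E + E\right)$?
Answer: $- \frac{1}{1280000} \approx -7.8125 \cdot 10^{-7}$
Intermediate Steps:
$F{\left(E \right)} = 2 E^{2}$ ($F{\left(E \right)} = E 2 E = 2 E^{2}$)
$V{\left(h \right)} = 256$
$v{\left(B \right)} = - \frac{B^{2}}{8}$
$\frac{1}{V{\left(F{\left(-15 \right)} \right)} v{\left(-91 - 109 \right)}} = \frac{1}{256 \left(- \frac{\left(-91 - 109\right)^{2}}{8}\right)} = \frac{1}{256 \left(- \frac{\left(-200\right)^{2}}{8}\right)} = \frac{1}{256 \left(\left(- \frac{1}{8}\right) 40000\right)} = \frac{1}{256 \left(-5000\right)} = \frac{1}{256} \left(- \frac{1}{5000}\right) = - \frac{1}{1280000}$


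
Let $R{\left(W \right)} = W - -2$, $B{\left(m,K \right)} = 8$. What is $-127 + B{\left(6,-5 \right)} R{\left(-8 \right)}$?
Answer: $-175$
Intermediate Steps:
$R{\left(W \right)} = 2 + W$ ($R{\left(W \right)} = W + 2 = 2 + W$)
$-127 + B{\left(6,-5 \right)} R{\left(-8 \right)} = -127 + 8 \left(2 - 8\right) = -127 + 8 \left(-6\right) = -127 - 48 = -175$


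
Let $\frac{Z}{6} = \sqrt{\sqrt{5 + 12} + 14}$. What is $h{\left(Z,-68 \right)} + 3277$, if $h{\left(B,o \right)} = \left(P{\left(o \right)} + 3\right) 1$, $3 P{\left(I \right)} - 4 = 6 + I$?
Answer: $\frac{9782}{3} \approx 3260.7$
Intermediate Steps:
$P{\left(I \right)} = \frac{10}{3} + \frac{I}{3}$ ($P{\left(I \right)} = \frac{4}{3} + \frac{6 + I}{3} = \frac{4}{3} + \left(2 + \frac{I}{3}\right) = \frac{10}{3} + \frac{I}{3}$)
$Z = 6 \sqrt{14 + \sqrt{17}}$ ($Z = 6 \sqrt{\sqrt{5 + 12} + 14} = 6 \sqrt{\sqrt{17} + 14} = 6 \sqrt{14 + \sqrt{17}} \approx 25.543$)
$h{\left(B,o \right)} = \frac{19}{3} + \frac{o}{3}$ ($h{\left(B,o \right)} = \left(\left(\frac{10}{3} + \frac{o}{3}\right) + 3\right) 1 = \left(\frac{19}{3} + \frac{o}{3}\right) 1 = \frac{19}{3} + \frac{o}{3}$)
$h{\left(Z,-68 \right)} + 3277 = \left(\frac{19}{3} + \frac{1}{3} \left(-68\right)\right) + 3277 = \left(\frac{19}{3} - \frac{68}{3}\right) + 3277 = - \frac{49}{3} + 3277 = \frac{9782}{3}$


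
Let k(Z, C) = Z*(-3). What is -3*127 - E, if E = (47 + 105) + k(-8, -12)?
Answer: -557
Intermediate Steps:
k(Z, C) = -3*Z
E = 176 (E = (47 + 105) - 3*(-8) = 152 + 24 = 176)
-3*127 - E = -3*127 - 1*176 = -381 - 176 = -557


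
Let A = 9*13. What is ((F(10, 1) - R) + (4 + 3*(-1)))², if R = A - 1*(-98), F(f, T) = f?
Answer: 41616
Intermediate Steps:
A = 117
R = 215 (R = 117 - 1*(-98) = 117 + 98 = 215)
((F(10, 1) - R) + (4 + 3*(-1)))² = ((10 - 1*215) + (4 + 3*(-1)))² = ((10 - 215) + (4 - 3))² = (-205 + 1)² = (-204)² = 41616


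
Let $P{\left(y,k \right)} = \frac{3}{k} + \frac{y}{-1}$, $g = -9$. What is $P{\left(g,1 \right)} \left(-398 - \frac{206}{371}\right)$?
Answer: $- \frac{1774368}{371} \approx -4782.7$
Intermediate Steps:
$P{\left(y,k \right)} = - y + \frac{3}{k}$ ($P{\left(y,k \right)} = \frac{3}{k} + y \left(-1\right) = \frac{3}{k} - y = - y + \frac{3}{k}$)
$P{\left(g,1 \right)} \left(-398 - \frac{206}{371}\right) = \left(\left(-1\right) \left(-9\right) + \frac{3}{1}\right) \left(-398 - \frac{206}{371}\right) = \left(9 + 3 \cdot 1\right) \left(-398 - 206 \cdot \frac{1}{371}\right) = \left(9 + 3\right) \left(-398 - \frac{206}{371}\right) = 12 \left(-398 - \frac{206}{371}\right) = 12 \left(- \frac{147864}{371}\right) = - \frac{1774368}{371}$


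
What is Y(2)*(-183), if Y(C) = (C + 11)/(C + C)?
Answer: -2379/4 ≈ -594.75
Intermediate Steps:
Y(C) = (11 + C)/(2*C) (Y(C) = (11 + C)/((2*C)) = (11 + C)*(1/(2*C)) = (11 + C)/(2*C))
Y(2)*(-183) = ((½)*(11 + 2)/2)*(-183) = ((½)*(½)*13)*(-183) = (13/4)*(-183) = -2379/4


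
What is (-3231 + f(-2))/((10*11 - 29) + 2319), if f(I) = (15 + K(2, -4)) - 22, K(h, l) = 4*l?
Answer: -1627/1200 ≈ -1.3558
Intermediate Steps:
f(I) = -23 (f(I) = (15 + 4*(-4)) - 22 = (15 - 16) - 22 = -1 - 22 = -23)
(-3231 + f(-2))/((10*11 - 29) + 2319) = (-3231 - 23)/((10*11 - 29) + 2319) = -3254/((110 - 29) + 2319) = -3254/(81 + 2319) = -3254/2400 = -3254*1/2400 = -1627/1200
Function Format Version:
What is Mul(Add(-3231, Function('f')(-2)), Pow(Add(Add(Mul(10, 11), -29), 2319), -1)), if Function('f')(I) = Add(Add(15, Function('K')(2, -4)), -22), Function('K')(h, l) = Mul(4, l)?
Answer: Rational(-1627, 1200) ≈ -1.3558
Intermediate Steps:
Function('f')(I) = -23 (Function('f')(I) = Add(Add(15, Mul(4, -4)), -22) = Add(Add(15, -16), -22) = Add(-1, -22) = -23)
Mul(Add(-3231, Function('f')(-2)), Pow(Add(Add(Mul(10, 11), -29), 2319), -1)) = Mul(Add(-3231, -23), Pow(Add(Add(Mul(10, 11), -29), 2319), -1)) = Mul(-3254, Pow(Add(Add(110, -29), 2319), -1)) = Mul(-3254, Pow(Add(81, 2319), -1)) = Mul(-3254, Pow(2400, -1)) = Mul(-3254, Rational(1, 2400)) = Rational(-1627, 1200)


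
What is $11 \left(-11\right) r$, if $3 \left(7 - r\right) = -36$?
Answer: $-2299$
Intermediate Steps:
$r = 19$ ($r = 7 - -12 = 7 + 12 = 19$)
$11 \left(-11\right) r = 11 \left(-11\right) 19 = \left(-121\right) 19 = -2299$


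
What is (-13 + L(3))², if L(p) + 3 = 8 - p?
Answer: 121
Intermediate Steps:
L(p) = 5 - p (L(p) = -3 + (8 - p) = 5 - p)
(-13 + L(3))² = (-13 + (5 - 1*3))² = (-13 + (5 - 3))² = (-13 + 2)² = (-11)² = 121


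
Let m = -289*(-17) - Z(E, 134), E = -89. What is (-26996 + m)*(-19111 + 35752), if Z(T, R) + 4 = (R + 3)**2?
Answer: -679751568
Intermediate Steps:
Z(T, R) = -4 + (3 + R)**2 (Z(T, R) = -4 + (R + 3)**2 = -4 + (3 + R)**2)
m = -13852 (m = -289*(-17) - (-4 + (3 + 134)**2) = 4913 - (-4 + 137**2) = 4913 - (-4 + 18769) = 4913 - 1*18765 = 4913 - 18765 = -13852)
(-26996 + m)*(-19111 + 35752) = (-26996 - 13852)*(-19111 + 35752) = -40848*16641 = -679751568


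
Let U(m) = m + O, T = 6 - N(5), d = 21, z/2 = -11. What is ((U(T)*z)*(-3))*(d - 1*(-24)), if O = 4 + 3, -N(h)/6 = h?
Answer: 127710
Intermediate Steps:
z = -22 (z = 2*(-11) = -22)
N(h) = -6*h
O = 7
T = 36 (T = 6 - (-6)*5 = 6 - 1*(-30) = 6 + 30 = 36)
U(m) = 7 + m (U(m) = m + 7 = 7 + m)
((U(T)*z)*(-3))*(d - 1*(-24)) = (((7 + 36)*(-22))*(-3))*(21 - 1*(-24)) = ((43*(-22))*(-3))*(21 + 24) = -946*(-3)*45 = 2838*45 = 127710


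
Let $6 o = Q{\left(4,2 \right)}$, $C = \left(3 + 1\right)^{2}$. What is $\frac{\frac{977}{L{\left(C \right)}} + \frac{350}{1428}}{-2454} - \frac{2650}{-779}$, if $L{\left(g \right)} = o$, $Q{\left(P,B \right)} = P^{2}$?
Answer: $\frac{2536741201}{779959728} \approx 3.2524$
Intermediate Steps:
$C = 16$ ($C = 4^{2} = 16$)
$o = \frac{8}{3}$ ($o = \frac{4^{2}}{6} = \frac{1}{6} \cdot 16 = \frac{8}{3} \approx 2.6667$)
$L{\left(g \right)} = \frac{8}{3}$
$\frac{\frac{977}{L{\left(C \right)}} + \frac{350}{1428}}{-2454} - \frac{2650}{-779} = \frac{\frac{977}{\frac{8}{3}} + \frac{350}{1428}}{-2454} - \frac{2650}{-779} = \left(977 \cdot \frac{3}{8} + 350 \cdot \frac{1}{1428}\right) \left(- \frac{1}{2454}\right) - - \frac{2650}{779} = \left(\frac{2931}{8} + \frac{25}{102}\right) \left(- \frac{1}{2454}\right) + \frac{2650}{779} = \frac{149581}{408} \left(- \frac{1}{2454}\right) + \frac{2650}{779} = - \frac{149581}{1001232} + \frac{2650}{779} = \frac{2536741201}{779959728}$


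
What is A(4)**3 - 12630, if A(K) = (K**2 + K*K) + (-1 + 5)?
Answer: 34026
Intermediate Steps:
A(K) = 4 + 2*K**2 (A(K) = (K**2 + K**2) + 4 = 2*K**2 + 4 = 4 + 2*K**2)
A(4)**3 - 12630 = (4 + 2*4**2)**3 - 12630 = (4 + 2*16)**3 - 12630 = (4 + 32)**3 - 12630 = 36**3 - 12630 = 46656 - 12630 = 34026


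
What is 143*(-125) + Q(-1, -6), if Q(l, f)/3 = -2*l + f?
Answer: -17887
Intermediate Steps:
Q(l, f) = -6*l + 3*f (Q(l, f) = 3*(-2*l + f) = 3*(f - 2*l) = -6*l + 3*f)
143*(-125) + Q(-1, -6) = 143*(-125) + (-6*(-1) + 3*(-6)) = -17875 + (6 - 18) = -17875 - 12 = -17887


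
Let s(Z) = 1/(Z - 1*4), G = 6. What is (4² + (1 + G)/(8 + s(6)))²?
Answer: 81796/289 ≈ 283.03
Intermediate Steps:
s(Z) = 1/(-4 + Z) (s(Z) = 1/(Z - 4) = 1/(-4 + Z))
(4² + (1 + G)/(8 + s(6)))² = (4² + (1 + 6)/(8 + 1/(-4 + 6)))² = (16 + 7/(8 + 1/2))² = (16 + 7/(8 + ½))² = (16 + 7/(17/2))² = (16 + 7*(2/17))² = (16 + 14/17)² = (286/17)² = 81796/289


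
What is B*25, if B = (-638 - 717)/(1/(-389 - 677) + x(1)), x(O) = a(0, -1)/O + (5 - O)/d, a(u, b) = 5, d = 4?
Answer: -7222150/1279 ≈ -5646.7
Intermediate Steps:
x(O) = 5/4 + 5/O - O/4 (x(O) = 5/O + (5 - O)/4 = 5/O + (5 - O)*(¼) = 5/O + (5/4 - O/4) = 5/4 + 5/O - O/4)
B = -288886/1279 (B = (-638 - 717)/(1/(-389 - 677) + (¼)*(20 + 1*(5 - 1*1))/1) = -1355/(1/(-1066) + (¼)*1*(20 + 1*(5 - 1))) = -1355/(-1/1066 + (¼)*1*(20 + 1*4)) = -1355/(-1/1066 + (¼)*1*(20 + 4)) = -1355/(-1/1066 + (¼)*1*24) = -1355/(-1/1066 + 6) = -1355/6395/1066 = -1355*1066/6395 = -288886/1279 ≈ -225.87)
B*25 = -288886/1279*25 = -7222150/1279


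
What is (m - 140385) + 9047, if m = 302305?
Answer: 170967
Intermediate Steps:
(m - 140385) + 9047 = (302305 - 140385) + 9047 = 161920 + 9047 = 170967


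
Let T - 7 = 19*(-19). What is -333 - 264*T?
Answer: 93123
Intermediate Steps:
T = -354 (T = 7 + 19*(-19) = 7 - 361 = -354)
-333 - 264*T = -333 - 264*(-354) = -333 + 93456 = 93123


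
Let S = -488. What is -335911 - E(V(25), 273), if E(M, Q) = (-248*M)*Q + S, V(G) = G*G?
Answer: 41979577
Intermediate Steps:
V(G) = G²
E(M, Q) = -488 - 248*M*Q (E(M, Q) = (-248*M)*Q - 488 = -248*M*Q - 488 = -488 - 248*M*Q)
-335911 - E(V(25), 273) = -335911 - (-488 - 248*25²*273) = -335911 - (-488 - 248*625*273) = -335911 - (-488 - 42315000) = -335911 - 1*(-42315488) = -335911 + 42315488 = 41979577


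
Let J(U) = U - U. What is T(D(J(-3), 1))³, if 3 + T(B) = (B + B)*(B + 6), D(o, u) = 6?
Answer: 2803221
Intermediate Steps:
J(U) = 0
T(B) = -3 + 2*B*(6 + B) (T(B) = -3 + (B + B)*(B + 6) = -3 + (2*B)*(6 + B) = -3 + 2*B*(6 + B))
T(D(J(-3), 1))³ = (-3 + 2*6² + 12*6)³ = (-3 + 2*36 + 72)³ = (-3 + 72 + 72)³ = 141³ = 2803221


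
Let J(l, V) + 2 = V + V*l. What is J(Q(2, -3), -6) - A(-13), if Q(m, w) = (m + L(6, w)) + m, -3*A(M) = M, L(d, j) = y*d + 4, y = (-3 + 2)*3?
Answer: 143/3 ≈ 47.667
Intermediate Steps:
y = -3 (y = -1*3 = -3)
L(d, j) = 4 - 3*d (L(d, j) = -3*d + 4 = 4 - 3*d)
A(M) = -M/3
Q(m, w) = -14 + 2*m (Q(m, w) = (m + (4 - 3*6)) + m = (m + (4 - 18)) + m = (m - 14) + m = (-14 + m) + m = -14 + 2*m)
J(l, V) = -2 + V + V*l (J(l, V) = -2 + (V + V*l) = -2 + V + V*l)
J(Q(2, -3), -6) - A(-13) = (-2 - 6 - 6*(-14 + 2*2)) - (-1)*(-13)/3 = (-2 - 6 - 6*(-14 + 4)) - 1*13/3 = (-2 - 6 - 6*(-10)) - 13/3 = (-2 - 6 + 60) - 13/3 = 52 - 13/3 = 143/3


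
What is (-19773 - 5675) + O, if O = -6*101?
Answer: -26054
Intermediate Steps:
O = -606
(-19773 - 5675) + O = (-19773 - 5675) - 606 = -25448 - 606 = -26054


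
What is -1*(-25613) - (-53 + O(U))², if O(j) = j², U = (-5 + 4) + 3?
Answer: 23212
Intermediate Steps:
U = 2 (U = -1 + 3 = 2)
-1*(-25613) - (-53 + O(U))² = -1*(-25613) - (-53 + 2²)² = 25613 - (-53 + 4)² = 25613 - 1*(-49)² = 25613 - 1*2401 = 25613 - 2401 = 23212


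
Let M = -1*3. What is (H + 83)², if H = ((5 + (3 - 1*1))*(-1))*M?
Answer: 10816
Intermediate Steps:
M = -3
H = 21 (H = ((5 + (3 - 1*1))*(-1))*(-3) = ((5 + (3 - 1))*(-1))*(-3) = ((5 + 2)*(-1))*(-3) = (7*(-1))*(-3) = -7*(-3) = 21)
(H + 83)² = (21 + 83)² = 104² = 10816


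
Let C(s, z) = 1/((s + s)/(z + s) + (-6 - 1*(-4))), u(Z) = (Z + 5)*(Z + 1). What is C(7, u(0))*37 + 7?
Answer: -187/5 ≈ -37.400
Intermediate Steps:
u(Z) = (1 + Z)*(5 + Z) (u(Z) = (5 + Z)*(1 + Z) = (1 + Z)*(5 + Z))
C(s, z) = 1/(-2 + 2*s/(s + z)) (C(s, z) = 1/((2*s)/(s + z) + (-6 + 4)) = 1/(2*s/(s + z) - 2) = 1/(-2 + 2*s/(s + z)))
C(7, u(0))*37 + 7 = ((-1*7 - (5 + 0² + 6*0))/(2*(5 + 0² + 6*0)))*37 + 7 = ((-7 - (5 + 0 + 0))/(2*(5 + 0 + 0)))*37 + 7 = ((½)*(-7 - 1*5)/5)*37 + 7 = ((½)*(⅕)*(-7 - 5))*37 + 7 = ((½)*(⅕)*(-12))*37 + 7 = -6/5*37 + 7 = -222/5 + 7 = -187/5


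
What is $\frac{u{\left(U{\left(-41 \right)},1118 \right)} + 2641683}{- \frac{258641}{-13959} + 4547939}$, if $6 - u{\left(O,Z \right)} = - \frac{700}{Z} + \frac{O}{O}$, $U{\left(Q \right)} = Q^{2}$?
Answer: $\frac{219290535387}{377532776387} \approx 0.58085$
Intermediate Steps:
$u{\left(O,Z \right)} = 5 + \frac{700}{Z}$ ($u{\left(O,Z \right)} = 6 - \left(- \frac{700}{Z} + \frac{O}{O}\right) = 6 - \left(- \frac{700}{Z} + 1\right) = 6 - \left(1 - \frac{700}{Z}\right) = 5 + \frac{700}{Z}$)
$\frac{u{\left(U{\left(-41 \right)},1118 \right)} + 2641683}{- \frac{258641}{-13959} + 4547939} = \frac{\left(5 + \frac{700}{1118}\right) + 2641683}{- \frac{258641}{-13959} + 4547939} = \frac{\left(5 + 700 \cdot \frac{1}{1118}\right) + 2641683}{\left(-258641\right) \left(- \frac{1}{13959}\right) + 4547939} = \frac{\left(5 + \frac{350}{559}\right) + 2641683}{\frac{5503}{297} + 4547939} = \frac{\frac{3145}{559} + 2641683}{\frac{1350743386}{297}} = \frac{1476703942}{559} \cdot \frac{297}{1350743386} = \frac{219290535387}{377532776387}$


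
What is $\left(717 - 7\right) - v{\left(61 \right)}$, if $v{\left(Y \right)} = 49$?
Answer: $661$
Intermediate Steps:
$\left(717 - 7\right) - v{\left(61 \right)} = \left(717 - 7\right) - 49 = 710 - 49 = 661$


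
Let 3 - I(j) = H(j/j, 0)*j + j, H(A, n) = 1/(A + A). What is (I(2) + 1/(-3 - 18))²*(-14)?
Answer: -2/63 ≈ -0.031746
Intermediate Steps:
H(A, n) = 1/(2*A)
I(j) = 3 - 3*j/2 (I(j) = 3 - ((1/(2*((j/j))))*j + j) = 3 - (((½)/1)*j + j) = 3 - (((½)*1)*j + j) = 3 - (j/2 + j) = 3 - 3*j/2)
(I(2) + 1/(-3 - 18))²*(-14) = ((3 - 3/2*2) + 1/(-3 - 18))²*(-14) = ((3 - 3) + 1/(-21))²*(-14) = (0 - 1/21)²*(-14) = (-1/21)²*(-14) = (1/441)*(-14) = -2/63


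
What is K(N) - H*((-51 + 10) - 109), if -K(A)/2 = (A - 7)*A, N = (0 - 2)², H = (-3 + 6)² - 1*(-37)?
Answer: 6924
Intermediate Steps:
H = 46 (H = 3² + 37 = 9 + 37 = 46)
N = 4 (N = (-2)² = 4)
K(A) = -2*A*(-7 + A) (K(A) = -2*(A - 7)*A = -2*(-7 + A)*A = -2*A*(-7 + A))
K(N) - H*((-51 + 10) - 109) = 2*4*(7 - 1*4) - 46*((-51 + 10) - 109) = 2*4*(7 - 4) - 46*(-41 - 109) = 2*4*3 - 46*(-150) = 24 - 1*(-6900) = 24 + 6900 = 6924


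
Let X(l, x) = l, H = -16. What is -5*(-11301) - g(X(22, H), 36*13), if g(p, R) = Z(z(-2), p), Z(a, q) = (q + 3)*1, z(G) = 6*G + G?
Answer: 56480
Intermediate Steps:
z(G) = 7*G
Z(a, q) = 3 + q (Z(a, q) = (3 + q)*1 = 3 + q)
g(p, R) = 3 + p
-5*(-11301) - g(X(22, H), 36*13) = -5*(-11301) - (3 + 22) = 56505 - 1*25 = 56505 - 25 = 56480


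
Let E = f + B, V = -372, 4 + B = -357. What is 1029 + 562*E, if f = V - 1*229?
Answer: -539615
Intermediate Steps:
B = -361 (B = -4 - 357 = -361)
f = -601 (f = -372 - 1*229 = -372 - 229 = -601)
E = -962 (E = -601 - 361 = -962)
1029 + 562*E = 1029 + 562*(-962) = 1029 - 540644 = -539615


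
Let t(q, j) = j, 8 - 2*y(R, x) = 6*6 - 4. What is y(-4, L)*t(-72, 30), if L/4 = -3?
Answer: -360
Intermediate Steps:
L = -12 (L = 4*(-3) = -12)
y(R, x) = -12 (y(R, x) = 4 - (6*6 - 4)/2 = 4 - (36 - 4)/2 = 4 - ½*32 = 4 - 16 = -12)
y(-4, L)*t(-72, 30) = -12*30 = -360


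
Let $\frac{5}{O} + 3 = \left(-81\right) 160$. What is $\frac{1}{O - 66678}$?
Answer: $- \frac{12963}{864346919} \approx -1.4997 \cdot 10^{-5}$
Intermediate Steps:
$O = - \frac{5}{12963}$ ($O = \frac{5}{-3 - 12960} = \frac{5}{-12963} = 5 \left(- \frac{1}{12963}\right) = - \frac{5}{12963} \approx -0.00038571$)
$\frac{1}{O - 66678} = \frac{1}{- \frac{5}{12963} - 66678} = \frac{1}{- \frac{864346919}{12963}} = - \frac{12963}{864346919}$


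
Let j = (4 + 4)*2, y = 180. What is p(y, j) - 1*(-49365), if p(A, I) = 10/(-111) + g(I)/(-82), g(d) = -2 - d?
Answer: 224660704/4551 ≈ 49365.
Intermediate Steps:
j = 16 (j = 8*2 = 16)
p(A, I) = -299/4551 + I/82 (p(A, I) = 10/(-111) + (-2 - I)/(-82) = 10*(-1/111) + (-2 - I)*(-1/82) = -10/111 + (1/41 + I/82) = -299/4551 + I/82)
p(y, j) - 1*(-49365) = (-299/4551 + (1/82)*16) - 1*(-49365) = (-299/4551 + 8/41) + 49365 = 589/4551 + 49365 = 224660704/4551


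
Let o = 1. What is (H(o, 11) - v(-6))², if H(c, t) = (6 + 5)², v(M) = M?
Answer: 16129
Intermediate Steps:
H(c, t) = 121 (H(c, t) = 11² = 121)
(H(o, 11) - v(-6))² = (121 - 1*(-6))² = (121 + 6)² = 127² = 16129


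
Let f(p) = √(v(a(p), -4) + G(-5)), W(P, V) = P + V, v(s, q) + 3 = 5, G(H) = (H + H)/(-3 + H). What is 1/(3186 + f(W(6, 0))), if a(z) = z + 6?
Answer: 12744/40602371 - 2*√13/40602371 ≈ 0.00031370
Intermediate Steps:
G(H) = 2*H/(-3 + H) (G(H) = (2*H)/(-3 + H) = 2*H/(-3 + H))
a(z) = 6 + z
v(s, q) = 2 (v(s, q) = -3 + 5 = 2)
f(p) = √13/2 (f(p) = √(2 + 2*(-5)/(-3 - 5)) = √(2 + 2*(-5)/(-8)) = √(2 + 2*(-5)*(-⅛)) = √(2 + 5/4) = √(13/4) = √13/2)
1/(3186 + f(W(6, 0))) = 1/(3186 + √13/2)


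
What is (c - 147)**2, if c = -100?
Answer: 61009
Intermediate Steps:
(c - 147)**2 = (-100 - 147)**2 = (-247)**2 = 61009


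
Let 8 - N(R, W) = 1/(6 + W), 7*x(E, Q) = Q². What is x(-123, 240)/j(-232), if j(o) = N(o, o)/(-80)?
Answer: -115712000/1407 ≈ -82240.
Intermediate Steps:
x(E, Q) = Q²/7
N(R, W) = 8 - 1/(6 + W)
j(o) = -(47 + 8*o)/(80*(6 + o)) (j(o) = ((47 + 8*o)/(6 + o))/(-80) = ((47 + 8*o)/(6 + o))*(-1/80) = -(47 + 8*o)/(80*(6 + o)))
x(-123, 240)/j(-232) = ((⅐)*240²)/(((-47 - 8*(-232))/(80*(6 - 232)))) = ((⅐)*57600)/(((1/80)*(-47 + 1856)/(-226))) = 57600/(7*(((1/80)*(-1/226)*1809))) = 57600/(7*(-1809/18080)) = (57600/7)*(-18080/1809) = -115712000/1407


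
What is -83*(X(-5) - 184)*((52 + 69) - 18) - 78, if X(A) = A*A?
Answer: 1359213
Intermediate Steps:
X(A) = A**2
-83*(X(-5) - 184)*((52 + 69) - 18) - 78 = -83*((-5)**2 - 184)*((52 + 69) - 18) - 78 = -83*(25 - 184)*(121 - 18) - 78 = -(-13197)*103 - 78 = -83*(-16377) - 78 = 1359291 - 78 = 1359213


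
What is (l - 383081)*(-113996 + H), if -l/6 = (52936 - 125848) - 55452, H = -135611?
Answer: -96623618521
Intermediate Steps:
l = 770184 (l = -6*((52936 - 125848) - 55452) = -6*(-72912 - 55452) = -6*(-128364) = 770184)
(l - 383081)*(-113996 + H) = (770184 - 383081)*(-113996 - 135611) = 387103*(-249607) = -96623618521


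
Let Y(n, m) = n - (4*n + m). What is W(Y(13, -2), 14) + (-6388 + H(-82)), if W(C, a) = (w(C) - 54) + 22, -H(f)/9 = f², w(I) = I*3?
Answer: -67047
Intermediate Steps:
w(I) = 3*I
H(f) = -9*f²
Y(n, m) = -m - 3*n (Y(n, m) = n - (m + 4*n) = n + (-m - 4*n) = -m - 3*n)
W(C, a) = -32 + 3*C (W(C, a) = (3*C - 54) + 22 = (-54 + 3*C) + 22 = -32 + 3*C)
W(Y(13, -2), 14) + (-6388 + H(-82)) = (-32 + 3*(-1*(-2) - 3*13)) + (-6388 - 9*(-82)²) = (-32 + 3*(2 - 39)) + (-6388 - 9*6724) = (-32 + 3*(-37)) + (-6388 - 60516) = (-32 - 111) - 66904 = -143 - 66904 = -67047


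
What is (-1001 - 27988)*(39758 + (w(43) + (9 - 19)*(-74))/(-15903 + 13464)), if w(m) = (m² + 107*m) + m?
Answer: -312316305909/271 ≈ -1.1525e+9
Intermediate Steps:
w(m) = m² + 108*m
(-1001 - 27988)*(39758 + (w(43) + (9 - 19)*(-74))/(-15903 + 13464)) = (-1001 - 27988)*(39758 + (43*(108 + 43) + (9 - 19)*(-74))/(-15903 + 13464)) = -28989*(39758 + (43*151 - 10*(-74))/(-2439)) = -28989*(39758 + (6493 + 740)*(-1/2439)) = -28989*(39758 + 7233*(-1/2439)) = -28989*(39758 - 2411/813) = -28989*32320843/813 = -312316305909/271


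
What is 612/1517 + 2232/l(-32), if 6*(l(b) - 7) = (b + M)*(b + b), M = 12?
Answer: 10562364/1002737 ≈ 10.534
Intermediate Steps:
l(b) = 7 + b*(12 + b)/3 (l(b) = 7 + ((b + 12)*(b + b))/6 = 7 + ((12 + b)*(2*b))/6 = 7 + (2*b*(12 + b))/6 = 7 + b*(12 + b)/3)
612/1517 + 2232/l(-32) = 612/1517 + 2232/(7 + 4*(-32) + (⅓)*(-32)²) = 612*(1/1517) + 2232/(7 - 128 + (⅓)*1024) = 612/1517 + 2232/(7 - 128 + 1024/3) = 612/1517 + 2232/(661/3) = 612/1517 + 2232*(3/661) = 612/1517 + 6696/661 = 10562364/1002737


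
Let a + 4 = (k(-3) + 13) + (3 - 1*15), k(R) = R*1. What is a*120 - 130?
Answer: -850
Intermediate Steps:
k(R) = R
a = -6 (a = -4 + ((-3 + 13) + (3 - 1*15)) = -4 + (10 + (3 - 15)) = -4 + (10 - 12) = -4 - 2 = -6)
a*120 - 130 = -6*120 - 130 = -720 - 130 = -850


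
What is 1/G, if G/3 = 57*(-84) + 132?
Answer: -1/13968 ≈ -7.1592e-5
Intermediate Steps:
G = -13968 (G = 3*(57*(-84) + 132) = 3*(-4788 + 132) = 3*(-4656) = -13968)
1/G = 1/(-13968) = -1/13968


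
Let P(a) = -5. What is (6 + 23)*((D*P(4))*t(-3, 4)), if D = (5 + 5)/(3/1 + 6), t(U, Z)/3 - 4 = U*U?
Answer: -18850/3 ≈ -6283.3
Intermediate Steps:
t(U, Z) = 12 + 3*U² (t(U, Z) = 12 + 3*(U*U) = 12 + 3*U²)
D = 10/9 (D = 10/(3*1 + 6) = 10/(3 + 6) = 10/9 ≈ 1.1111)
(6 + 23)*((D*P(4))*t(-3, 4)) = (6 + 23)*(((10/9)*(-5))*(12 + 3*(-3)²)) = 29*(-50*(12 + 3*9)/9) = 29*(-50*(12 + 27)/9) = 29*(-50/9*39) = 29*(-650/3) = -18850/3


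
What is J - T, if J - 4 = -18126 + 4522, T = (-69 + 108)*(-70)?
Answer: -10870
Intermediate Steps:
T = -2730 (T = 39*(-70) = -2730)
J = -13600 (J = 4 + (-18126 + 4522) = 4 - 13604 = -13600)
J - T = -13600 - 1*(-2730) = -13600 + 2730 = -10870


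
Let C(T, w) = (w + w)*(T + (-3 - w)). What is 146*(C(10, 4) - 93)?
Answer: -10074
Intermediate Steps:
C(T, w) = 2*w*(-3 + T - w) (C(T, w) = (2*w)*(-3 + T - w) = 2*w*(-3 + T - w))
146*(C(10, 4) - 93) = 146*(2*4*(-3 + 10 - 1*4) - 93) = 146*(2*4*(-3 + 10 - 4) - 93) = 146*(2*4*3 - 93) = 146*(24 - 93) = 146*(-69) = -10074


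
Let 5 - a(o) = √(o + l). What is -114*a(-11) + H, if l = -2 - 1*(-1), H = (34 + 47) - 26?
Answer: -515 + 228*I*√3 ≈ -515.0 + 394.91*I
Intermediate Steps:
H = 55 (H = 81 - 26 = 55)
l = -1 (l = -2 + 1 = -1)
a(o) = 5 - √(-1 + o) (a(o) = 5 - √(o - 1) = 5 - √(-1 + o))
-114*a(-11) + H = -114*(5 - √(-1 - 11)) + 55 = -114*(5 - √(-12)) + 55 = -114*(5 - 2*I*√3) + 55 = (-570 + 228*I*√3) + 55 = -515 + 228*I*√3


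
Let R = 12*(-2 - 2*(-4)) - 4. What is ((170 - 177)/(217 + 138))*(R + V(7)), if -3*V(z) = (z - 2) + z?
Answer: -448/355 ≈ -1.2620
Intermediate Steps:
V(z) = ⅔ - 2*z/3 (V(z) = -((z - 2) + z)/3 = -((-2 + z) + z)/3 = -(-2 + 2*z)/3 = ⅔ - 2*z/3)
R = 68 (R = 12*(-2 + 8) - 4 = 12*6 - 4 = 72 - 4 = 68)
((170 - 177)/(217 + 138))*(R + V(7)) = ((170 - 177)/(217 + 138))*(68 + (⅔ - ⅔*7)) = (-7/355)*(68 + (⅔ - 14/3)) = (-7*1/355)*(68 - 4) = -7/355*64 = -448/355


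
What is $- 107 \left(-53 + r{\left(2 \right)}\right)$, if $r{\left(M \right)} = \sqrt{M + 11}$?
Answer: $5671 - 107 \sqrt{13} \approx 5285.2$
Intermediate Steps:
$r{\left(M \right)} = \sqrt{11 + M}$
$- 107 \left(-53 + r{\left(2 \right)}\right) = - 107 \left(-53 + \sqrt{11 + 2}\right) = - 107 \left(-53 + \sqrt{13}\right) = 5671 - 107 \sqrt{13}$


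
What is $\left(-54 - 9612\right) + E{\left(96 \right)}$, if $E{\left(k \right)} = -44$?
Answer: $-9710$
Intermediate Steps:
$\left(-54 - 9612\right) + E{\left(96 \right)} = \left(-54 - 9612\right) - 44 = -9666 - 44 = -9710$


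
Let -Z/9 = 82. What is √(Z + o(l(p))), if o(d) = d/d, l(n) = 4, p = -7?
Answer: I*√737 ≈ 27.148*I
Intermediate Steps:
Z = -738 (Z = -9*82 = -738)
o(d) = 1
√(Z + o(l(p))) = √(-738 + 1) = √(-737) = I*√737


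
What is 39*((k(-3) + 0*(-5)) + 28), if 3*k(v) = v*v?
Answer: 1209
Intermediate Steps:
k(v) = v²/3 (k(v) = (v*v)/3 = v²/3)
39*((k(-3) + 0*(-5)) + 28) = 39*(((⅓)*(-3)² + 0*(-5)) + 28) = 39*(((⅓)*9 + 0) + 28) = 39*((3 + 0) + 28) = 39*(3 + 28) = 39*31 = 1209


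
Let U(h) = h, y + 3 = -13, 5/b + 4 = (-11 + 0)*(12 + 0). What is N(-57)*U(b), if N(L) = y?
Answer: 10/17 ≈ 0.58823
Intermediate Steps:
b = -5/136 (b = 5/(-4 + (-11 + 0)*(12 + 0)) = 5/(-4 - 11*12) = 5/(-4 - 132) = 5/(-136) = 5*(-1/136) = -5/136 ≈ -0.036765)
y = -16 (y = -3 - 13 = -16)
N(L) = -16
N(-57)*U(b) = -16*(-5/136) = 10/17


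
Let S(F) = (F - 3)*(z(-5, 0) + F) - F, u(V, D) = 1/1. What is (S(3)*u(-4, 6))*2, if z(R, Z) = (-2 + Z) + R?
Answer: -6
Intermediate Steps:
z(R, Z) = -2 + R + Z
u(V, D) = 1
S(F) = -F + (-7 + F)*(-3 + F) (S(F) = (F - 3)*((-2 - 5 + 0) + F) - F = (-3 + F)*(-7 + F) - F = (-7 + F)*(-3 + F) - F = -F + (-7 + F)*(-3 + F))
(S(3)*u(-4, 6))*2 = ((21 + 3² - 11*3)*1)*2 = ((21 + 9 - 33)*1)*2 = -3*1*2 = -3*2 = -6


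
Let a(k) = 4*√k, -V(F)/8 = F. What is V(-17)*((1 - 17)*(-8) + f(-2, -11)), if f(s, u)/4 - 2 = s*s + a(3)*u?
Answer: 20672 - 23936*√3 ≈ -20786.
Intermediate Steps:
V(F) = -8*F
f(s, u) = 8 + 4*s² + 16*u*√3 (f(s, u) = 8 + 4*(s*s + (4*√3)*u) = 8 + 4*(s² + 4*u*√3) = 8 + (4*s² + 16*u*√3) = 8 + 4*s² + 16*u*√3)
V(-17)*((1 - 17)*(-8) + f(-2, -11)) = (-8*(-17))*((1 - 17)*(-8) + (8 + 4*(-2)² + 16*(-11)*√3)) = 136*(-16*(-8) + (8 + 4*4 - 176*√3)) = 136*(128 + (8 + 16 - 176*√3)) = 136*(128 + (24 - 176*√3)) = 136*(152 - 176*√3) = 20672 - 23936*√3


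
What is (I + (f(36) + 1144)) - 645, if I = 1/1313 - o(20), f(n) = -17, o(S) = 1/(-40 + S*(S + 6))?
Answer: 303774847/630240 ≈ 482.00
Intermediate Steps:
o(S) = 1/(-40 + S*(6 + S))
I = -833/630240 (I = 1/1313 - 1/(-40 + 20² + 6*20) = 1/1313 - 1/(-40 + 400 + 120) = 1/1313 - 1/480 = -833/630240 ≈ -0.0013217)
(I + (f(36) + 1144)) - 645 = (-833/630240 + (-17 + 1144)) - 645 = (-833/630240 + 1127) - 645 = 710279647/630240 - 645 = 303774847/630240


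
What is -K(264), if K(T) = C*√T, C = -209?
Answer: 418*√66 ≈ 3395.8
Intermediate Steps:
K(T) = -209*√T
-K(264) = -(-209)*√264 = -(-209)*2*√66 = -(-418)*√66 = 418*√66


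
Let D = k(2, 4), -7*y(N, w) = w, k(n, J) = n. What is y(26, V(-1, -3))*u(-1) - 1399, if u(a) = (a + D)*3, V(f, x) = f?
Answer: -9790/7 ≈ -1398.6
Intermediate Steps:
y(N, w) = -w/7
D = 2
u(a) = 6 + 3*a (u(a) = (a + 2)*3 = (2 + a)*3 = 6 + 3*a)
y(26, V(-1, -3))*u(-1) - 1399 = (-⅐*(-1))*(6 + 3*(-1)) - 1399 = (6 - 3)/7 - 1399 = (⅐)*3 - 1399 = 3/7 - 1399 = -9790/7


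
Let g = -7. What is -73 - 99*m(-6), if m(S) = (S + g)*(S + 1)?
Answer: -6508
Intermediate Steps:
m(S) = (1 + S)*(-7 + S) (m(S) = (S - 7)*(S + 1) = (-7 + S)*(1 + S) = (1 + S)*(-7 + S))
-73 - 99*m(-6) = -73 - 99*(-7 + (-6)² - 6*(-6)) = -73 - 99*(-7 + 36 + 36) = -73 - 99*65 = -73 - 6435 = -6508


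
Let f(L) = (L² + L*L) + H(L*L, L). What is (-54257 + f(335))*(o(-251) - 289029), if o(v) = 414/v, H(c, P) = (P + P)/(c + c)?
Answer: -4136224745332608/84085 ≈ -4.9191e+10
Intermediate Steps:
H(c, P) = P/c (H(c, P) = (2*P)/((2*c)) = (2*P)*(1/(2*c)) = P/c)
f(L) = 1/L + 2*L² (f(L) = (L² + L*L) + L/((L*L)) = (L² + L²) + L/(L²) = 2*L² + L/L² = 2*L² + 1/L = 1/L + 2*L²)
(-54257 + f(335))*(o(-251) - 289029) = (-54257 + (1 + 2*335³)/335)*(414/(-251) - 289029) = (-54257 + (1 + 2*37595375)/335)*(414*(-1/251) - 289029) = (-54257 + (1 + 75190750)/335)*(-414/251 - 289029) = (-54257 + (1/335)*75190751)*(-72546693/251) = (-54257 + 75190751/335)*(-72546693/251) = (57014656/335)*(-72546693/251) = -4136224745332608/84085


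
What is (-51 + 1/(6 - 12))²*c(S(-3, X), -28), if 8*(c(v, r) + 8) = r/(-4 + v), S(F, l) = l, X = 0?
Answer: -1790731/96 ≈ -18653.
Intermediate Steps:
c(v, r) = -8 + r/(8*(-4 + v)) (c(v, r) = -8 + (r/(-4 + v))/8 = -8 + r/(8*(-4 + v)))
(-51 + 1/(6 - 12))²*c(S(-3, X), -28) = (-51 + 1/(6 - 12))²*((256 - 28 - 64*0)/(8*(-4 + 0))) = (-51 + 1/(-6))²*((⅛)*(256 - 28 + 0)/(-4)) = (-51 - ⅙)²*((⅛)*(-¼)*228) = (-307/6)²*(-57/8) = (94249/36)*(-57/8) = -1790731/96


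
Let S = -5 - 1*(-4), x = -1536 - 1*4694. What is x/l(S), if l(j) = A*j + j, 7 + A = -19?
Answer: -1246/5 ≈ -249.20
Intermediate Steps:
A = -26 (A = -7 - 19 = -26)
x = -6230 (x = -1536 - 4694 = -6230)
S = -1 (S = -5 + 4 = -1)
l(j) = -25*j (l(j) = -26*j + j = -25*j)
x/l(S) = -6230/((-25*(-1))) = -6230/25 = -6230*1/25 = -1246/5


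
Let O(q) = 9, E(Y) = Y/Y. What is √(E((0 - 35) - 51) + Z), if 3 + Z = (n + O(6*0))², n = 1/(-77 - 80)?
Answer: √1944446/157 ≈ 8.8817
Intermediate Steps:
n = -1/157 (n = 1/(-157) = -1/157 ≈ -0.0063694)
E(Y) = 1
Z = 1919797/24649 (Z = -3 + (-1/157 + 9)² = -3 + (1412/157)² = -3 + 1993744/24649 = 1919797/24649 ≈ 77.885)
√(E((0 - 35) - 51) + Z) = √(1 + 1919797/24649) = √(1944446/24649) = √1944446/157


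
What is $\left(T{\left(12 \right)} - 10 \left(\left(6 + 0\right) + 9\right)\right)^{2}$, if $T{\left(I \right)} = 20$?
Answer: $16900$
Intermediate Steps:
$\left(T{\left(12 \right)} - 10 \left(\left(6 + 0\right) + 9\right)\right)^{2} = \left(20 - 10 \left(\left(6 + 0\right) + 9\right)\right)^{2} = \left(20 - 10 \left(6 + 9\right)\right)^{2} = \left(20 - 150\right)^{2} = \left(-130\right)^{2} = 16900$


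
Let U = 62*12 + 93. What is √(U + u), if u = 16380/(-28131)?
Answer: √73544645553/9377 ≈ 28.921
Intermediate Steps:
U = 837 (U = 744 + 93 = 837)
u = -5460/9377 (u = 16380*(-1/28131) = -5460/9377 ≈ -0.58228)
√(U + u) = √(837 - 5460/9377) = √(7843089/9377) = √73544645553/9377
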